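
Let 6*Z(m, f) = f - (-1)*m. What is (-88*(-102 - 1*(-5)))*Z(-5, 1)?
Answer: -17072/3 ≈ -5690.7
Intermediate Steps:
Z(m, f) = f/6 + m/6 (Z(m, f) = (f - (-1)*m)/6 = (f + m)/6 = f/6 + m/6)
(-88*(-102 - 1*(-5)))*Z(-5, 1) = (-88*(-102 - 1*(-5)))*((1/6)*1 + (1/6)*(-5)) = (-88*(-102 + 5))*(1/6 - 5/6) = -88*(-97)*(-2/3) = 8536*(-2/3) = -17072/3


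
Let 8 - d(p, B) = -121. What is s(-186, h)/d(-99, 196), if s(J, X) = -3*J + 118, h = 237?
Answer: 676/129 ≈ 5.2403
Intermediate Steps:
d(p, B) = 129 (d(p, B) = 8 - 1*(-121) = 8 + 121 = 129)
s(J, X) = 118 - 3*J
s(-186, h)/d(-99, 196) = (118 - 3*(-186))/129 = (118 + 558)*(1/129) = 676*(1/129) = 676/129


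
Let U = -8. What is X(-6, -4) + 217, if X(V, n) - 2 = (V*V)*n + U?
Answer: 67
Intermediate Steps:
X(V, n) = -6 + n*V² (X(V, n) = 2 + ((V*V)*n - 8) = 2 + (V²*n - 8) = 2 + (n*V² - 8) = 2 + (-8 + n*V²) = -6 + n*V²)
X(-6, -4) + 217 = (-6 - 4*(-6)²) + 217 = (-6 - 4*36) + 217 = (-6 - 144) + 217 = -150 + 217 = 67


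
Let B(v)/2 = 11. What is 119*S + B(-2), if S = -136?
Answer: -16162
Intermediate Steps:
B(v) = 22 (B(v) = 2*11 = 22)
119*S + B(-2) = 119*(-136) + 22 = -16184 + 22 = -16162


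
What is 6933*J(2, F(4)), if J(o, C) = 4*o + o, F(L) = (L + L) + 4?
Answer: 69330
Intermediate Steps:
F(L) = 4 + 2*L (F(L) = 2*L + 4 = 4 + 2*L)
J(o, C) = 5*o
6933*J(2, F(4)) = 6933*(5*2) = 6933*10 = 69330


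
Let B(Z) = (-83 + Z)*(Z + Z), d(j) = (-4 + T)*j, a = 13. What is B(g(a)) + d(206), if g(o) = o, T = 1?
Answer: -2438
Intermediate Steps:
d(j) = -3*j (d(j) = (-4 + 1)*j = -3*j)
B(Z) = 2*Z*(-83 + Z) (B(Z) = (-83 + Z)*(2*Z) = 2*Z*(-83 + Z))
B(g(a)) + d(206) = 2*13*(-83 + 13) - 3*206 = 2*13*(-70) - 618 = -1820 - 618 = -2438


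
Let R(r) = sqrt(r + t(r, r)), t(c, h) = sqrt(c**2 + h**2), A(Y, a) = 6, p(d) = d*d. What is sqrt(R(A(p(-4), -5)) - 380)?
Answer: sqrt(-380 + sqrt(6)*sqrt(1 + sqrt(2))) ≈ 19.396*I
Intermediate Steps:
p(d) = d**2
R(r) = sqrt(r + sqrt(2)*sqrt(r**2)) (R(r) = sqrt(r + sqrt(r**2 + r**2)) = sqrt(r + sqrt(2*r**2)) = sqrt(r + sqrt(2)*sqrt(r**2)))
sqrt(R(A(p(-4), -5)) - 380) = sqrt(sqrt(6 + sqrt(2)*sqrt(6**2)) - 380) = sqrt(sqrt(6 + sqrt(2)*sqrt(36)) - 380) = sqrt(sqrt(6 + sqrt(2)*6) - 380) = sqrt(sqrt(6 + 6*sqrt(2)) - 380) = sqrt(-380 + sqrt(6 + 6*sqrt(2)))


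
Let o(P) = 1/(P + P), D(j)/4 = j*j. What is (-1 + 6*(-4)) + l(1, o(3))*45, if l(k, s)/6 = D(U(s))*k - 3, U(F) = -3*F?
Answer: -565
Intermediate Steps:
D(j) = 4*j² (D(j) = 4*(j*j) = 4*j²)
o(P) = 1/(2*P)
l(k, s) = -18 + 216*k*s² (l(k, s) = 6*((4*(-3*s)²)*k - 3) = 6*((4*(9*s²))*k - 3) = 6*((36*s²)*k - 3) = 6*(36*k*s² - 3) = 6*(-3 + 36*k*s²) = -18 + 216*k*s²)
(-1 + 6*(-4)) + l(1, o(3))*45 = (-1 + 6*(-4)) + (-18 + 216*1*((½)/3)²)*45 = (-1 - 24) + (-18 + 216*1*((½)*(⅓))²)*45 = -25 + (-18 + 216*1*(⅙)²)*45 = -25 + (-18 + 216*1*(1/36))*45 = -25 + (-18 + 6)*45 = -25 - 12*45 = -25 - 540 = -565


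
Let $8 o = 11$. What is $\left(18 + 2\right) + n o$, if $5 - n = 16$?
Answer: $\frac{39}{8} \approx 4.875$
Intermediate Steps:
$o = \frac{11}{8}$ ($o = \frac{1}{8} \cdot 11 = \frac{11}{8} \approx 1.375$)
$n = -11$ ($n = 5 - 16 = -11$)
$\left(18 + 2\right) + n o = \left(18 + 2\right) - \frac{121}{8} = 20 - \frac{121}{8} = \frac{39}{8}$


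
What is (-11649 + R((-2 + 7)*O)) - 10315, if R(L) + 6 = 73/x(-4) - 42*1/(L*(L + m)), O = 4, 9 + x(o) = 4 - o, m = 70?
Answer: -6612907/300 ≈ -22043.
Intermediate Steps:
x(o) = -5 - o (x(o) = -9 + (4 - o) = -5 - o)
R(L) = -79 - 42/(L*(70 + L)) (R(L) = -6 + (73/(-5 - 1*(-4)) - 42*1/(L*(L + 70))) = -6 + (73/(-5 + 4) - 42*1/(L*(70 + L))) = -6 + (73/(-1) - 42/(L*(70 + L))) = -6 + (73*(-1) - 42/(L*(70 + L))) = -6 + (-73 - 42/(L*(70 + L))) = -79 - 42/(L*(70 + L)))
(-11649 + R((-2 + 7)*O)) - 10315 = (-11649 + (-42 - 5530*(-2 + 7)*4 - 79*16*(-2 + 7)²)/((((-2 + 7)*4))*(70 + (-2 + 7)*4))) - 10315 = (-11649 + (-42 - 27650*4 - 79*(5*4)²)/(((5*4))*(70 + 5*4))) - 10315 = (-11649 + (-42 - 5530*20 - 79*20²)/(20*(70 + 20))) - 10315 = (-11649 + (1/20)*(-42 - 110600 - 79*400)/90) - 10315 = (-11649 + (1/20)*(1/90)*(-42 - 110600 - 31600)) - 10315 = (-11649 + (1/20)*(1/90)*(-142242)) - 10315 = (-11649 - 23707/300) - 10315 = -3518407/300 - 10315 = -6612907/300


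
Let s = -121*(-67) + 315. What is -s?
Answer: -8422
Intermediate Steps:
s = 8422 (s = 8107 + 315 = 8422)
-s = -1*8422 = -8422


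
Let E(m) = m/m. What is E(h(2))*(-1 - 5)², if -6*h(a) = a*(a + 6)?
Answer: 36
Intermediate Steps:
h(a) = -a*(6 + a)/6 (h(a) = -a*(a + 6)/6 = -a*(6 + a)/6)
E(m) = 1
E(h(2))*(-1 - 5)² = 1*(-1 - 5)² = 1*(-6)² = 1*36 = 36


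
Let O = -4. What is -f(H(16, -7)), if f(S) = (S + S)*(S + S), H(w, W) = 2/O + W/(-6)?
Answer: -16/9 ≈ -1.7778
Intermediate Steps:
H(w, W) = -½ - W/6 (H(w, W) = 2/(-4) + W/(-6) = 2*(-¼) + W*(-⅙) = -½ - W/6)
f(S) = 4*S² (f(S) = (2*S)*(2*S) = 4*S²)
-f(H(16, -7)) = -4*(-½ - ⅙*(-7))² = -4*(-½ + 7/6)² = -4*(⅔)² = -4*4/9 = -1*16/9 = -16/9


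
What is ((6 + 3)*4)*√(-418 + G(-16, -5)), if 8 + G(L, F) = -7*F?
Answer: 36*I*√391 ≈ 711.85*I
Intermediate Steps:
G(L, F) = -8 - 7*F
((6 + 3)*4)*√(-418 + G(-16, -5)) = ((6 + 3)*4)*√(-418 + (-8 - 7*(-5))) = (9*4)*√(-418 + (-8 + 35)) = 36*√(-418 + 27) = 36*√(-391) = 36*(I*√391) = 36*I*√391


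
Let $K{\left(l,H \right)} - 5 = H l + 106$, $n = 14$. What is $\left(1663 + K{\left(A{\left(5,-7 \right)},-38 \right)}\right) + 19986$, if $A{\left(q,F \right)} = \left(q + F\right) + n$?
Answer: $21304$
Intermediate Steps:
$A{\left(q,F \right)} = 14 + F + q$ ($A{\left(q,F \right)} = \left(q + F\right) + 14 = \left(F + q\right) + 14 = 14 + F + q$)
$K{\left(l,H \right)} = 111 + H l$ ($K{\left(l,H \right)} = 5 + \left(H l + 106\right) = 5 + \left(106 + H l\right) = 111 + H l$)
$\left(1663 + K{\left(A{\left(5,-7 \right)},-38 \right)}\right) + 19986 = \left(1663 + \left(111 - 38 \left(14 - 7 + 5\right)\right)\right) + 19986 = \left(1663 + \left(111 - 456\right)\right) + 19986 = \left(1663 - 345\right) + 19986 = 1318 + 19986 = 21304$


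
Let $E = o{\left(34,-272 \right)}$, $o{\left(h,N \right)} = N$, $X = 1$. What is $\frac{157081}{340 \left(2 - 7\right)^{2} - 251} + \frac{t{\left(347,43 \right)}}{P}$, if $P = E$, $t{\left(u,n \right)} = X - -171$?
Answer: $\frac{10326801}{560932} \approx 18.41$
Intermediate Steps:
$E = -272$
$t{\left(u,n \right)} = 172$ ($t{\left(u,n \right)} = 1 - -171 = 1 + 171 = 172$)
$P = -272$
$\frac{157081}{340 \left(2 - 7\right)^{2} - 251} + \frac{t{\left(347,43 \right)}}{P} = \frac{157081}{340 \left(2 - 7\right)^{2} - 251} + \frac{172}{-272} = \frac{157081}{340 \left(-5\right)^{2} - 251} + 172 \left(- \frac{1}{272}\right) = \frac{157081}{340 \cdot 25 - 251} - \frac{43}{68} = \frac{157081}{8500 - 251} - \frac{43}{68} = \frac{157081}{8249} - \frac{43}{68} = \frac{10326801}{560932}$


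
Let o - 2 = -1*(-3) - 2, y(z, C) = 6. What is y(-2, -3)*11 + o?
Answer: 69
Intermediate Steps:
o = 3 (o = 2 + (-1*(-3) - 2) = 2 + (3 - 2) = 2 + 1 = 3)
y(-2, -3)*11 + o = 6*11 + 3 = 66 + 3 = 69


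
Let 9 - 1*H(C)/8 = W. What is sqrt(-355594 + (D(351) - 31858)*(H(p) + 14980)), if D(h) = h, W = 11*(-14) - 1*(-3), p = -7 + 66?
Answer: I*sqrt(512659414) ≈ 22642.0*I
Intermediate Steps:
p = 59
W = -151 (W = -154 + 3 = -151)
H(C) = 1280 (H(C) = 72 - 8*(-151) = 72 + 1208 = 1280)
sqrt(-355594 + (D(351) - 31858)*(H(p) + 14980)) = sqrt(-355594 + (351 - 31858)*(1280 + 14980)) = sqrt(-355594 - 31507*16260) = sqrt(-355594 - 512303820) = sqrt(-512659414) = I*sqrt(512659414)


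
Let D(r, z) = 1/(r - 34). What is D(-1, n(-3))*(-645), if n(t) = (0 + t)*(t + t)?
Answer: 129/7 ≈ 18.429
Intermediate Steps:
n(t) = 2*t**2 (n(t) = t*(2*t) = 2*t**2)
D(r, z) = 1/(-34 + r)
D(-1, n(-3))*(-645) = -645/(-34 - 1) = -645/(-35) = -1/35*(-645) = 129/7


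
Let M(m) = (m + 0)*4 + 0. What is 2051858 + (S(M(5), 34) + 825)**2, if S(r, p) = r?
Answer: 2765883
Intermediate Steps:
M(m) = 4*m (M(m) = m*4 + 0 = 4*m + 0 = 4*m)
2051858 + (S(M(5), 34) + 825)**2 = 2051858 + (4*5 + 825)**2 = 2051858 + (20 + 825)**2 = 2051858 + 845**2 = 2051858 + 714025 = 2765883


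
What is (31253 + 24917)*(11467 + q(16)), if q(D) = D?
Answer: 645000110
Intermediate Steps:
(31253 + 24917)*(11467 + q(16)) = (31253 + 24917)*(11467 + 16) = 56170*11483 = 645000110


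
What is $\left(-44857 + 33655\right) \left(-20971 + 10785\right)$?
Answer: $114103572$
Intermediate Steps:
$\left(-44857 + 33655\right) \left(-20971 + 10785\right) = \left(-11202\right) \left(-10186\right) = 114103572$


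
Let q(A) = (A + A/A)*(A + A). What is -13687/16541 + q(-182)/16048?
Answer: 12796151/3903676 ≈ 3.2780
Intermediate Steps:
q(A) = 2*A*(1 + A) (q(A) = (A + 1)*(2*A) = (1 + A)*(2*A) = 2*A*(1 + A))
-13687/16541 + q(-182)/16048 = -13687/16541 + (2*(-182)*(1 - 182))/16048 = -13687*1/16541 + (2*(-182)*(-181))*(1/16048) = -13687/16541 + 65884*(1/16048) = -13687/16541 + 16471/4012 = 12796151/3903676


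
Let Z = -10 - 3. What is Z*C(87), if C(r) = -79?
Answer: 1027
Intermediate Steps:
Z = -13
Z*C(87) = -13*(-79) = 1027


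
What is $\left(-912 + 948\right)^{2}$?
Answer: $1296$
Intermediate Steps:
$\left(-912 + 948\right)^{2} = 36^{2} = 1296$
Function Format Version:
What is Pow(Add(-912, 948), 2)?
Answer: 1296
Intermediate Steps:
Pow(Add(-912, 948), 2) = Pow(36, 2) = 1296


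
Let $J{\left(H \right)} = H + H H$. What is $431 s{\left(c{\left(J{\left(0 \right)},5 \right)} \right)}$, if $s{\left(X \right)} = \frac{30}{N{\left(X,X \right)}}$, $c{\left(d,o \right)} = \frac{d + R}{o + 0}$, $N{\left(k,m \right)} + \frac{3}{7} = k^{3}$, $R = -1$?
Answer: $- \frac{5656875}{191} \approx -29617.0$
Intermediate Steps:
$N{\left(k,m \right)} = - \frac{3}{7} + k^{3}$
$J{\left(H \right)} = H + H^{2}$
$c{\left(d,o \right)} = \frac{-1 + d}{o}$ ($c{\left(d,o \right)} = \frac{d - 1}{o + 0} = \frac{-1 + d}{o}$)
$s{\left(X \right)} = \frac{30}{- \frac{3}{7} + X^{3}}$
$431 s{\left(c{\left(J{\left(0 \right)},5 \right)} \right)} = 431 \frac{210}{-3 + 7 \left(\frac{-1 + 0 \left(1 + 0\right)}{5}\right)^{3}} = 431 \frac{210}{-3 + 7 \left(\frac{-1 + 0 \cdot 1}{5}\right)^{3}} = 431 \frac{210}{-3 + 7 \left(\frac{-1 + 0}{5}\right)^{3}} = 431 \frac{210}{-3 + 7 \left(\frac{1}{5} \left(-1\right)\right)^{3}} = 431 \frac{210}{-3 + 7 \left(- \frac{1}{5}\right)^{3}} = 431 \frac{210}{-3 + 7 \left(- \frac{1}{125}\right)} = 431 \frac{210}{-3 - \frac{7}{125}} = 431 \frac{210}{- \frac{382}{125}} = 431 \cdot 210 \left(- \frac{125}{382}\right) = 431 \left(- \frac{13125}{191}\right) = - \frac{5656875}{191}$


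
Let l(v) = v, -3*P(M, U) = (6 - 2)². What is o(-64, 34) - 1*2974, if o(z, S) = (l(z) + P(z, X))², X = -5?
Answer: 16498/9 ≈ 1833.1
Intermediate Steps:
P(M, U) = -16/3 (P(M, U) = -(6 - 2)²/3 = -⅓*4² = -⅓*16 = -16/3)
o(z, S) = (-16/3 + z)² (o(z, S) = (z - 16/3)² = (-16/3 + z)²)
o(-64, 34) - 1*2974 = (-16 + 3*(-64))²/9 - 1*2974 = (-16 - 192)²/9 - 2974 = (⅑)*(-208)² - 2974 = (⅑)*43264 - 2974 = 43264/9 - 2974 = 16498/9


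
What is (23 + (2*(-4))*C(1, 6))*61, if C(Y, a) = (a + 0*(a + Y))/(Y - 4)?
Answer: 2379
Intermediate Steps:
C(Y, a) = a/(-4 + Y) (C(Y, a) = (a + 0*(Y + a))/(-4 + Y) = (a + 0)/(-4 + Y) = a/(-4 + Y))
(23 + (2*(-4))*C(1, 6))*61 = (23 + (2*(-4))*(6/(-4 + 1)))*61 = (23 - 48/(-3))*61 = (23 - 48*(-1)/3)*61 = (23 - 8*(-2))*61 = (23 + 16)*61 = 39*61 = 2379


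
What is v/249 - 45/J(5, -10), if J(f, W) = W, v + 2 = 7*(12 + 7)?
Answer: 2503/498 ≈ 5.0261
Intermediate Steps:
v = 131 (v = -2 + 7*(12 + 7) = -2 + 7*19 = -2 + 133 = 131)
v/249 - 45/J(5, -10) = 131/249 - 45/(-10) = 131*(1/249) - 45*(-⅒) = 131/249 + 9/2 = 2503/498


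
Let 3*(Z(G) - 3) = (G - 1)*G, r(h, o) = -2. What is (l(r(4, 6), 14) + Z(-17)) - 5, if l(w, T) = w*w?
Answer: 104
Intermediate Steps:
l(w, T) = w²
Z(G) = 3 + G*(-1 + G)/3 (Z(G) = 3 + ((G - 1)*G)/3 = 3 + ((-1 + G)*G)/3 = 3 + (G*(-1 + G))/3 = 3 + G*(-1 + G)/3)
(l(r(4, 6), 14) + Z(-17)) - 5 = ((-2)² + (3 - ⅓*(-17) + (⅓)*(-17)²)) - 5 = (4 + (3 + 17/3 + (⅓)*289)) - 5 = (4 + (3 + 17/3 + 289/3)) - 5 = (4 + 105) - 5 = 109 - 5 = 104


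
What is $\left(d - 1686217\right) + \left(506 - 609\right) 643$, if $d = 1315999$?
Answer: $-436447$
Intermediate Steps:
$\left(d - 1686217\right) + \left(506 - 609\right) 643 = \left(1315999 - 1686217\right) + \left(506 - 609\right) 643 = -370218 - 66229 = -436447$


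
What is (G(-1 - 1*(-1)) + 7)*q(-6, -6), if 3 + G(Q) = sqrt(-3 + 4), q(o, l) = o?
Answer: -30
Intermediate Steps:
G(Q) = -2 (G(Q) = -3 + sqrt(-3 + 4) = -3 + sqrt(1) = -3 + 1 = -2)
(G(-1 - 1*(-1)) + 7)*q(-6, -6) = (-2 + 7)*(-6) = 5*(-6) = -30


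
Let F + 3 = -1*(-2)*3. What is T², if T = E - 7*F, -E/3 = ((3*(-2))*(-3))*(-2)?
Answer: 7569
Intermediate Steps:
E = 108 (E = -3*(3*(-2))*(-3)*(-2) = -3*(-6*(-3))*(-2) = -54*(-2) = -3*(-36) = 108)
F = 3 (F = -3 - 1*(-2)*3 = -3 + 2*3 = -3 + 6 = 3)
T = 87 (T = 108 - 7*3 = 108 - 21 = 87)
T² = 87² = 7569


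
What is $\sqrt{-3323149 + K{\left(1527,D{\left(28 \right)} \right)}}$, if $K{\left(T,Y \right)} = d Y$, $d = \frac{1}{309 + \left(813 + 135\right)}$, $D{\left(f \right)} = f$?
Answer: $\frac{i \sqrt{5250738219105}}{1257} \approx 1823.0 i$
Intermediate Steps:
$d = \frac{1}{1257}$ ($d = \frac{1}{309 + 948} = \frac{1}{1257} \approx 0.00079555$)
$K{\left(T,Y \right)} = \frac{Y}{1257}$
$\sqrt{-3323149 + K{\left(1527,D{\left(28 \right)} \right)}} = \sqrt{-3323149 + \frac{1}{1257} \cdot 28} = \sqrt{-3323149 + \frac{28}{1257}} = \sqrt{- \frac{4177198265}{1257}} = \frac{i \sqrt{5250738219105}}{1257}$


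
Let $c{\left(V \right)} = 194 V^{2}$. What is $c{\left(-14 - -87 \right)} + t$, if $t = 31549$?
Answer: $1065375$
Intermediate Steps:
$c{\left(-14 - -87 \right)} + t = 194 \left(-14 - -87\right)^{2} + 31549 = 194 \left(-14 + 87\right)^{2} + 31549 = 194 \cdot 73^{2} + 31549 = 194 \cdot 5329 + 31549 = 1033826 + 31549 = 1065375$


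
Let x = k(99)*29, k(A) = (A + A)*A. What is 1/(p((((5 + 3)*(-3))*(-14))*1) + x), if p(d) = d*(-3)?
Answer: 1/567450 ≈ 1.7623e-6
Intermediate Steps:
p(d) = -3*d
k(A) = 2*A² (k(A) = (2*A)*A = 2*A²)
x = 568458 (x = (2*99²)*29 = (2*9801)*29 = 19602*29 = 568458)
1/(p((((5 + 3)*(-3))*(-14))*1) + x) = 1/(-3*((5 + 3)*(-3))*(-14) + 568458) = 1/(-3*(8*(-3))*(-14) + 568458) = 1/(-3*(-24*(-14)) + 568458) = 1/(-1008 + 568458) = 1/567450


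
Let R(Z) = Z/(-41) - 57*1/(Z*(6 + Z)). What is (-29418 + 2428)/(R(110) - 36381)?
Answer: 14120088400/19034489897 ≈ 0.74182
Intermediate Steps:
R(Z) = -Z/41 - 57/(Z*(6 + Z)) (R(Z) = Z*(-1/41) - 57/(Z*(6 + Z)) = -Z/41 - 57/(Z*(6 + Z)))
(-29418 + 2428)/(R(110) - 36381) = (-29418 + 2428)/((1/41)*(-2337 - 1*110³ - 6*110²)/(110*(6 + 110)) - 36381) = -26990/((1/41)*(1/110)*(-2337 - 1*1331000 - 6*12100)/116 - 36381) = -26990/((1/41)*(1/110)*(1/116)*(-2337 - 1331000 - 72600) - 36381) = -26990/((1/41)*(1/110)*(1/116)*(-1405937) - 36381) = -26990/(-1405937/523160 - 36381) = -26990/(-19034489897/523160) = -26990*(-523160/19034489897) = 14120088400/19034489897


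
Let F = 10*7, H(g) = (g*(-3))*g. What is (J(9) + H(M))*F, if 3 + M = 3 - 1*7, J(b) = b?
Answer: -9660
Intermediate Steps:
M = -7 (M = -3 + (3 - 1*7) = -3 + (3 - 7) = -3 - 4 = -7)
H(g) = -3*g² (H(g) = (-3*g)*g = -3*g²)
F = 70
(J(9) + H(M))*F = (9 - 3*(-7)²)*70 = (9 - 3*49)*70 = (9 - 147)*70 = -138*70 = -9660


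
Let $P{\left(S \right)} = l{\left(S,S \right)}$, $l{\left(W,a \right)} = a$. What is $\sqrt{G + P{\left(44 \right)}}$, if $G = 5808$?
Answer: $2 \sqrt{1463} \approx 76.498$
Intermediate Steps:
$P{\left(S \right)} = S$
$\sqrt{G + P{\left(44 \right)}} = \sqrt{5808 + 44} = \sqrt{5852} = 2 \sqrt{1463}$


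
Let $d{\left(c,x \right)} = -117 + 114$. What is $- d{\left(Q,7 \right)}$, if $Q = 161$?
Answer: $3$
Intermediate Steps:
$d{\left(c,x \right)} = -3$
$- d{\left(Q,7 \right)} = \left(-1\right) \left(-3\right) = 3$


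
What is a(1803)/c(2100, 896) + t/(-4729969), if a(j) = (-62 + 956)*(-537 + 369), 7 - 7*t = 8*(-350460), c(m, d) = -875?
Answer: 710053043173/4138722875 ≈ 171.56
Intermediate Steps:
t = 2803687/7 (t = 1 - 8*(-350460)/7 = 1 - 1/7*(-2803680) = 1 + 2803680/7 = 2803687/7 ≈ 4.0053e+5)
a(j) = -150192 (a(j) = 894*(-168) = -150192)
a(1803)/c(2100, 896) + t/(-4729969) = -150192/(-875) + (2803687/7)/(-4729969) = -150192*(-1/875) + (2803687/7)*(-1/4729969) = 21456/125 - 2803687/33109783 = 710053043173/4138722875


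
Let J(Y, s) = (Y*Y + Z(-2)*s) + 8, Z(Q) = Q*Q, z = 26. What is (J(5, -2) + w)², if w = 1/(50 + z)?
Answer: 3613801/5776 ≈ 625.66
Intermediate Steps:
Z(Q) = Q²
J(Y, s) = 8 + Y² + 4*s (J(Y, s) = (Y*Y + (-2)²*s) + 8 = (Y² + 4*s) + 8 = 8 + Y² + 4*s)
w = 1/76 (w = 1/(50 + 26) = 1/76 ≈ 0.013158)
(J(5, -2) + w)² = ((8 + 5² + 4*(-2)) + 1/76)² = ((8 + 25 - 8) + 1/76)² = (25 + 1/76)² = (1901/76)² = 3613801/5776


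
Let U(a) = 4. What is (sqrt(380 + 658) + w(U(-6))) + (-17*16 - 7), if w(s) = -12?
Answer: -291 + sqrt(1038) ≈ -258.78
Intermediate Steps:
(sqrt(380 + 658) + w(U(-6))) + (-17*16 - 7) = (sqrt(380 + 658) - 12) + (-17*16 - 7) = (sqrt(1038) - 12) + (-272 - 7) = (-12 + sqrt(1038)) - 279 = -291 + sqrt(1038)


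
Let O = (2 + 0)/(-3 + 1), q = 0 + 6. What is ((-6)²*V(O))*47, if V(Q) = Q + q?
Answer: 8460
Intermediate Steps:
q = 6
O = -1 (O = 2/(-2) = 2*(-½) = -1)
V(Q) = 6 + Q (V(Q) = Q + 6 = 6 + Q)
((-6)²*V(O))*47 = ((-6)²*(6 - 1))*47 = (36*5)*47 = 180*47 = 8460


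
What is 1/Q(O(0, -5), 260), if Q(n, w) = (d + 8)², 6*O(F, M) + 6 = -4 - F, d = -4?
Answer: 1/16 ≈ 0.062500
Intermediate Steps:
O(F, M) = -5/3 - F/6 (O(F, M) = -1 + (-4 - F)/6 = -1 + (-⅔ - F/6) = -5/3 - F/6)
Q(n, w) = 16 (Q(n, w) = (-4 + 8)² = 4² = 16)
1/Q(O(0, -5), 260) = 1/16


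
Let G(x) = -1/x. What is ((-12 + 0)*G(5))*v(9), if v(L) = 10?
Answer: 24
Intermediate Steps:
((-12 + 0)*G(5))*v(9) = ((-12 + 0)*(-1/5))*10 = -(-12)/5*10 = -12*(-1/5)*10 = (12/5)*10 = 24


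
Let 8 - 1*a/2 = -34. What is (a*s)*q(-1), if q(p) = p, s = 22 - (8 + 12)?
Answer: -168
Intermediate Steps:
a = 84 (a = 16 - 2*(-34) = 16 + 68 = 84)
s = 2 (s = 22 - 1*20 = 22 - 20 = 2)
(a*s)*q(-1) = (84*2)*(-1) = 168*(-1) = -168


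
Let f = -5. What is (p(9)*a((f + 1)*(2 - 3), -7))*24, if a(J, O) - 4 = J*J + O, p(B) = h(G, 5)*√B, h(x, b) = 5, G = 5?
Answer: 4680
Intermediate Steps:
p(B) = 5*√B
a(J, O) = 4 + O + J² (a(J, O) = 4 + (J*J + O) = 4 + (J² + O) = 4 + (O + J²) = 4 + O + J²)
(p(9)*a((f + 1)*(2 - 3), -7))*24 = ((5*√9)*(4 - 7 + ((-5 + 1)*(2 - 3))²))*24 = ((5*3)*(4 - 7 + (-4*(-1))²))*24 = (15*(4 - 7 + 4²))*24 = (15*(4 - 7 + 16))*24 = (15*13)*24 = 195*24 = 4680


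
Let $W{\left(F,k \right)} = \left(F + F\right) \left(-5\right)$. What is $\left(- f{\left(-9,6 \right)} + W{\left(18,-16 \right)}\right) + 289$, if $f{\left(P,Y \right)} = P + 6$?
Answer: $112$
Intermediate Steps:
$f{\left(P,Y \right)} = 6 + P$
$W{\left(F,k \right)} = - 10 F$ ($W{\left(F,k \right)} = 2 F \left(-5\right) = - 10 F$)
$\left(- f{\left(-9,6 \right)} + W{\left(18,-16 \right)}\right) + 289 = \left(- (6 - 9) - 180\right) + 289 = \left(\left(-1\right) \left(-3\right) - 180\right) + 289 = \left(3 - 180\right) + 289 = -177 + 289 = 112$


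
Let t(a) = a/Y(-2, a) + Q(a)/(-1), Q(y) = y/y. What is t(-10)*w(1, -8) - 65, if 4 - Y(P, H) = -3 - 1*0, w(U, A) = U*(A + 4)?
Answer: -387/7 ≈ -55.286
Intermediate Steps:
w(U, A) = U*(4 + A)
Q(y) = 1
Y(P, H) = 7 (Y(P, H) = 4 - (-3 - 1*0) = 4 - (-3 + 0) = 4 - 1*(-3) = 4 + 3 = 7)
t(a) = -1 + a/7 (t(a) = a/7 + 1/(-1) = a*(⅐) + 1*(-1) = a/7 - 1 = -1 + a/7)
t(-10)*w(1, -8) - 65 = (-1 + (⅐)*(-10))*(1*(4 - 8)) - 65 = (-1 - 10/7)*(1*(-4)) - 65 = -17/7*(-4) - 65 = 68/7 - 65 = -387/7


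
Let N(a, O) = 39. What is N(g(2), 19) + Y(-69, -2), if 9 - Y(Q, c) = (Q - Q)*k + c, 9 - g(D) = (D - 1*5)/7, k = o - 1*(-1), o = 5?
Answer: 50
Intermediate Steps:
k = 6 (k = 5 - 1*(-1) = 5 + 1 = 6)
g(D) = 68/7 - D/7 (g(D) = 9 - (D - 1*5)/7 = 9 - (D - 5)/7 = 9 - (-5 + D)/7 = 9 - (-5/7 + D/7) = 9 + (5/7 - D/7) = 68/7 - D/7)
Y(Q, c) = 9 - c (Y(Q, c) = 9 - ((Q - Q)*6 + c) = 9 - (0*6 + c) = 9 - (0 + c) = 9 - c)
N(g(2), 19) + Y(-69, -2) = 39 + (9 - 1*(-2)) = 39 + (9 + 2) = 39 + 11 = 50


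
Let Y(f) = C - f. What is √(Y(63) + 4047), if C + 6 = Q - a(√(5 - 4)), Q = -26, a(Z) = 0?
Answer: 4*√247 ≈ 62.865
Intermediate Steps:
C = -32 (C = -6 + (-26 - 1*0) = -6 + (-26 + 0) = -6 - 26 = -32)
Y(f) = -32 - f
√(Y(63) + 4047) = √((-32 - 1*63) + 4047) = √((-32 - 63) + 4047) = √(-95 + 4047) = √3952 = 4*√247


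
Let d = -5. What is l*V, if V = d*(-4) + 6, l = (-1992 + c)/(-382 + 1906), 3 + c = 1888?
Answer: -1391/762 ≈ -1.8255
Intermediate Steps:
c = 1885 (c = -3 + 1888 = 1885)
l = -107/1524 (l = (-1992 + 1885)/(-382 + 1906) = -107/1524 ≈ -0.070210)
V = 26 (V = -5*(-4) + 6 = 20 + 6 = 26)
l*V = -107/1524*26 = -1391/762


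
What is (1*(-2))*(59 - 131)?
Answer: 144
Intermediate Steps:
(1*(-2))*(59 - 131) = -2*(-72) = 144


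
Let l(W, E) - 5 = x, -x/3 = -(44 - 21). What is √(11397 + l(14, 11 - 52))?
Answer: √11471 ≈ 107.10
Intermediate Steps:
x = 69 (x = -(-3)*(44 - 21) = -(-3)*23 = -3*(-23) = 69)
l(W, E) = 74 (l(W, E) = 5 + 69 = 74)
√(11397 + l(14, 11 - 52)) = √(11397 + 74) = √11471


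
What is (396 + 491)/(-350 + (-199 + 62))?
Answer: -887/487 ≈ -1.8214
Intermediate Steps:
(396 + 491)/(-350 + (-199 + 62)) = 887/(-350 - 137) = 887/(-487) = 887*(-1/487) = -887/487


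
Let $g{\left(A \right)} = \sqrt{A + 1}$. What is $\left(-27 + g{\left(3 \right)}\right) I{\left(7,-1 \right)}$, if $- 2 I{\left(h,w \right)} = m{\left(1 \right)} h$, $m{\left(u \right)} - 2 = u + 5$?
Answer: $700$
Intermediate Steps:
$g{\left(A \right)} = \sqrt{1 + A}$
$m{\left(u \right)} = 7 + u$ ($m{\left(u \right)} = 2 + \left(u + 5\right) = 2 + \left(5 + u\right) = 7 + u$)
$I{\left(h,w \right)} = - 4 h$ ($I{\left(h,w \right)} = - \frac{\left(7 + 1\right) h}{2} = - \frac{8 h}{2} = - 4 h$)
$\left(-27 + g{\left(3 \right)}\right) I{\left(7,-1 \right)} = \left(-27 + \sqrt{1 + 3}\right) \left(\left(-4\right) 7\right) = \left(-27 + \sqrt{4}\right) \left(-28\right) = \left(-27 + 2\right) \left(-28\right) = \left(-25\right) \left(-28\right) = 700$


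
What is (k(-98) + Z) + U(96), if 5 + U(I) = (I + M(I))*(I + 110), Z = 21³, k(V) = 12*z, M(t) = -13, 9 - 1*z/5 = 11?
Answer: 26234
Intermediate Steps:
z = -10 (z = 45 - 5*11 = 45 - 55 = -10)
k(V) = -120 (k(V) = 12*(-10) = -120)
Z = 9261
U(I) = -5 + (-13 + I)*(110 + I) (U(I) = -5 + (I - 13)*(I + 110) = -5 + (-13 + I)*(110 + I))
(k(-98) + Z) + U(96) = (-120 + 9261) + (-1435 + 96² + 97*96) = 9141 + (-1435 + 9216 + 9312) = 9141 + 17093 = 26234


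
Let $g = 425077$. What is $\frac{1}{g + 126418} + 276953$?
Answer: $\frac{152738194736}{551495} \approx 2.7695 \cdot 10^{5}$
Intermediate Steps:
$\frac{1}{g + 126418} + 276953 = \frac{1}{425077 + 126418} + 276953 = \frac{1}{551495} + 276953 = \frac{152738194736}{551495}$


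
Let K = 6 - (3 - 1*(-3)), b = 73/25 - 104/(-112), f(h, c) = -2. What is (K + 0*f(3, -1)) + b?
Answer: 1347/350 ≈ 3.8486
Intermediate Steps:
b = 1347/350 (b = 73*(1/25) - 104*(-1/112) = 73/25 + 13/14 = 1347/350 ≈ 3.8486)
K = 0 (K = 6 - (3 + 3) = 6 - 1*6 = 6 - 6 = 0)
(K + 0*f(3, -1)) + b = (0 + 0*(-2)) + 1347/350 = (0 + 0) + 1347/350 = 0 + 1347/350 = 1347/350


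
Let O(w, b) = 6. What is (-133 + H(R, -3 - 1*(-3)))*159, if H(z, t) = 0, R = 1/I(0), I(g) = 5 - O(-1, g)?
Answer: -21147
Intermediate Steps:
I(g) = -1 (I(g) = 5 - 1*6 = 5 - 6 = -1)
R = -1 (R = 1/(-1) = -1)
(-133 + H(R, -3 - 1*(-3)))*159 = (-133 + 0)*159 = -133*159 = -21147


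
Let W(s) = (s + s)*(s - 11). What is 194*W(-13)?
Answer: 121056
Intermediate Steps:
W(s) = 2*s*(-11 + s) (W(s) = (2*s)*(-11 + s) = 2*s*(-11 + s))
194*W(-13) = 194*(2*(-13)*(-11 - 13)) = 194*(2*(-13)*(-24)) = 194*624 = 121056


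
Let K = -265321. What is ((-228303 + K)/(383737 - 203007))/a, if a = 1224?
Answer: -61703/27651690 ≈ -0.0022314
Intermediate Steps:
((-228303 + K)/(383737 - 203007))/a = ((-228303 - 265321)/(383737 - 203007))/1224 = -493624/180730*(1/1224) = -493624*1/180730*(1/1224) = -246812/90365*1/1224 = -61703/27651690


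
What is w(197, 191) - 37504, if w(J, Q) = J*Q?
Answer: 123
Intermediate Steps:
w(197, 191) - 37504 = 197*191 - 37504 = 37627 - 37504 = 123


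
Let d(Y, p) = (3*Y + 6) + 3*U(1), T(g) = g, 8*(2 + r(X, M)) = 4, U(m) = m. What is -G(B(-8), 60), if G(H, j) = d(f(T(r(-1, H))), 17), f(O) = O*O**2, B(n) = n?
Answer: 9/8 ≈ 1.1250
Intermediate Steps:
r(X, M) = -3/2 (r(X, M) = -2 + (1/8)*4 = -2 + 1/2 = -3/2)
f(O) = O**3
d(Y, p) = 9 + 3*Y (d(Y, p) = (3*Y + 6) + 3*1 = (6 + 3*Y) + 3 = 9 + 3*Y)
G(H, j) = -9/8 (G(H, j) = 9 + 3*(-3/2)**3 = 9 + 3*(-27/8) = 9 - 81/8 = -9/8)
-G(B(-8), 60) = -1*(-9/8) = 9/8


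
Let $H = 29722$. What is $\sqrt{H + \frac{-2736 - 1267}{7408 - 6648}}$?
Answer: $\frac{3 \sqrt{476788470}}{380} \approx 172.39$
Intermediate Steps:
$\sqrt{H + \frac{-2736 - 1267}{7408 - 6648}} = \sqrt{29722 + \frac{-2736 - 1267}{7408 - 6648}} = \sqrt{29722 - \frac{4003}{760}} = \sqrt{\frac{22584717}{760}} = \frac{3 \sqrt{476788470}}{380}$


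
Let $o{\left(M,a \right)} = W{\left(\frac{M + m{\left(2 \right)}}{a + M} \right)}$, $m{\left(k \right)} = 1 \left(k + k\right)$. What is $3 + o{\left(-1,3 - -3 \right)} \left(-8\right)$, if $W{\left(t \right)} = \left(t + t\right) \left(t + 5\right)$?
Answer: $- \frac{1269}{25} \approx -50.76$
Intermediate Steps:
$m{\left(k \right)} = 2 k$ ($m{\left(k \right)} = 1 \cdot 2 k = 2 k$)
$W{\left(t \right)} = 2 t \left(5 + t\right)$
$o{\left(M,a \right)} = \frac{2 \left(4 + M\right) \left(5 + \frac{4 + M}{M + a}\right)}{M + a}$ ($o{\left(M,a \right)} = 2 \frac{M + 2 \cdot 2}{a + M} \left(5 + \frac{M + 2 \cdot 2}{a + M}\right) = 2 \frac{M + 4}{M + a} \left(5 + \frac{M + 4}{M + a}\right) = 2 \frac{4 + M}{M + a} \left(5 + \frac{4 + M}{M + a}\right) = \frac{2 \left(4 + M\right) \left(5 + \frac{4 + M}{M + a}\right)}{M + a}$)
$3 + o{\left(-1,3 - -3 \right)} \left(-8\right) = 3 + \frac{2 \left(4 - 1\right) \left(4 + 5 \left(3 - -3\right) + 6 \left(-1\right)\right)}{\left(-1 + \left(3 - -3\right)\right)^{2}} \left(-8\right) = 3 + 2 \frac{1}{\left(-1 + \left(3 + 3\right)\right)^{2}} \cdot 3 \left(4 + 5 \left(3 + 3\right) - 6\right) \left(-8\right) = 3 + 2 \frac{1}{\left(-1 + 6\right)^{2}} \cdot 3 \left(4 + 5 \cdot 6 - 6\right) \left(-8\right) = 3 + 2 \cdot \frac{1}{25} \cdot 3 \left(4 + 30 - 6\right) \left(-8\right) = 3 + 2 \cdot \frac{1}{25} \cdot 3 \cdot 28 \left(-8\right) = 3 + \frac{168}{25} \left(-8\right) = 3 - \frac{1344}{25} = - \frac{1269}{25}$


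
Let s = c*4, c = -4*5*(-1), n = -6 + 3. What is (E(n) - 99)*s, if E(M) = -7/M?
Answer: -23200/3 ≈ -7733.3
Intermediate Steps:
n = -3
c = 20 (c = -20*(-1) = 20)
s = 80 (s = 20*4 = 80)
(E(n) - 99)*s = (-7/(-3) - 99)*80 = (-7*(-⅓) - 99)*80 = (7/3 - 99)*80 = -290/3*80 = -23200/3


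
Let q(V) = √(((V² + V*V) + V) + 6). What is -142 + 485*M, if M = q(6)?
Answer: -142 + 970*√21 ≈ 4303.1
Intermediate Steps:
q(V) = √(6 + V + 2*V²) (q(V) = √(((V² + V²) + V) + 6) = √((2*V² + V) + 6) = √((V + 2*V²) + 6) = √(6 + V + 2*V²))
M = 2*√21 (M = √(6 + 6 + 2*6²) = √(6 + 6 + 2*36) = √(6 + 6 + 72) = √84 = 2*√21 ≈ 9.1651)
-142 + 485*M = -142 + 485*(2*√21) = -142 + 970*√21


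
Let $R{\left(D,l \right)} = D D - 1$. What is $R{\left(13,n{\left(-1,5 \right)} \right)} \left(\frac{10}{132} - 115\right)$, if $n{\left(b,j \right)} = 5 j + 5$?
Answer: $- \frac{212380}{11} \approx -19307.0$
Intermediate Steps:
$n{\left(b,j \right)} = 5 + 5 j$
$R{\left(D,l \right)} = -1 + D^{2}$ ($R{\left(D,l \right)} = D^{2} - 1 = -1 + D^{2}$)
$R{\left(13,n{\left(-1,5 \right)} \right)} \left(\frac{10}{132} - 115\right) = \left(-1 + 13^{2}\right) \left(\frac{10}{132} - 115\right) = \left(-1 + 169\right) \left(10 \cdot \frac{1}{132} - 115\right) = 168 \left(\frac{5}{66} - 115\right) = 168 \left(- \frac{7585}{66}\right) = - \frac{212380}{11}$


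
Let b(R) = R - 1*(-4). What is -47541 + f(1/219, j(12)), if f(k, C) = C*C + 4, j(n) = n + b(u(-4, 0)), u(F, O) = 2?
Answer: -47213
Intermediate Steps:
b(R) = 4 + R (b(R) = R + 4 = 4 + R)
j(n) = 6 + n (j(n) = n + (4 + 2) = n + 6 = 6 + n)
f(k, C) = 4 + C² (f(k, C) = C² + 4 = 4 + C²)
-47541 + f(1/219, j(12)) = -47541 + (4 + (6 + 12)²) = -47541 + (4 + 18²) = -47541 + (4 + 324) = -47541 + 328 = -47213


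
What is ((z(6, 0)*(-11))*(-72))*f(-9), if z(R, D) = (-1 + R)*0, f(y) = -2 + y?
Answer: 0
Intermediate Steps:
z(R, D) = 0
((z(6, 0)*(-11))*(-72))*f(-9) = ((0*(-11))*(-72))*(-2 - 9) = (0*(-72))*(-11) = 0*(-11) = 0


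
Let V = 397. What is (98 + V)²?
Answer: 245025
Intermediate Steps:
(98 + V)² = (98 + 397)² = 495² = 245025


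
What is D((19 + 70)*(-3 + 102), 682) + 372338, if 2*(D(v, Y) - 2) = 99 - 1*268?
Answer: 744511/2 ≈ 3.7226e+5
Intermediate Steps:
D(v, Y) = -165/2 (D(v, Y) = 2 + (99 - 1*268)/2 = 2 + (99 - 268)/2 = 2 + (½)*(-169) = 2 - 169/2 = -165/2)
D((19 + 70)*(-3 + 102), 682) + 372338 = -165/2 + 372338 = 744511/2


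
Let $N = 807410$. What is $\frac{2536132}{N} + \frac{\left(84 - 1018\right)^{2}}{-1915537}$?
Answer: $\frac{2076852862462}{773311864585} \approx 2.6857$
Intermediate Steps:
$\frac{2536132}{N} + \frac{\left(84 - 1018\right)^{2}}{-1915537} = \frac{2536132}{807410} + \frac{\left(84 - 1018\right)^{2}}{-1915537} = 2536132 \cdot \frac{1}{807410} + \left(-934\right)^{2} \left(- \frac{1}{1915537}\right) = \frac{1268066}{403705} + 872356 \left(- \frac{1}{1915537}\right) = \frac{1268066}{403705} - \frac{872356}{1915537} = \frac{2076852862462}{773311864585}$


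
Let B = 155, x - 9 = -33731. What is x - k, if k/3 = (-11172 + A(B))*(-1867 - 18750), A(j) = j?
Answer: -681446189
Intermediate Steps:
x = -33722 (x = 9 - 33731 = -33722)
k = 681412467 (k = 3*((-11172 + 155)*(-1867 - 18750)) = 3*(-11017*(-20617)) = 3*227137489 = 681412467)
x - k = -33722 - 1*681412467 = -33722 - 681412467 = -681446189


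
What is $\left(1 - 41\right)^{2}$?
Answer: $1600$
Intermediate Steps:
$\left(1 - 41\right)^{2} = \left(-40\right)^{2} = 1600$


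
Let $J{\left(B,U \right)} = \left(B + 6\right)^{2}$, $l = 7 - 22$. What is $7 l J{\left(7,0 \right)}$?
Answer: $-17745$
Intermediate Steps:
$l = -15$ ($l = 7 - 22 = -15$)
$J{\left(B,U \right)} = \left(6 + B\right)^{2}$
$7 l J{\left(7,0 \right)} = 7 \left(-15\right) \left(6 + 7\right)^{2} = - 105 \cdot 13^{2} = \left(-105\right) 169 = -17745$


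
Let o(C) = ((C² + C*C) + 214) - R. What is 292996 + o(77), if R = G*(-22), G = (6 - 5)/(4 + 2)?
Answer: 915215/3 ≈ 3.0507e+5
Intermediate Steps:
G = ⅙ (G = 1/6 = 1*(⅙) = ⅙ ≈ 0.16667)
R = -11/3 (R = (⅙)*(-22) = -11/3 ≈ -3.6667)
o(C) = 653/3 + 2*C² (o(C) = ((C² + C*C) + 214) - 1*(-11/3) = ((C² + C²) + 214) + 11/3 = (2*C² + 214) + 11/3 = (214 + 2*C²) + 11/3 = 653/3 + 2*C²)
292996 + o(77) = 292996 + (653/3 + 2*77²) = 292996 + (653/3 + 2*5929) = 292996 + (653/3 + 11858) = 292996 + 36227/3 = 915215/3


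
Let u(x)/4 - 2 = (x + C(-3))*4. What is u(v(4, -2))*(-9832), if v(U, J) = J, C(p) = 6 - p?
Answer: -1179840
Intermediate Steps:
u(x) = 152 + 16*x (u(x) = 8 + 4*((x + (6 - 1*(-3)))*4) = 8 + 4*((x + (6 + 3))*4) = 8 + 4*((x + 9)*4) = 8 + 4*((9 + x)*4) = 8 + 4*(36 + 4*x) = 8 + (144 + 16*x) = 152 + 16*x)
u(v(4, -2))*(-9832) = (152 + 16*(-2))*(-9832) = (152 - 32)*(-9832) = 120*(-9832) = -1179840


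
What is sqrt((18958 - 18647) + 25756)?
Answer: sqrt(26067) ≈ 161.45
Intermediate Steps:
sqrt((18958 - 18647) + 25756) = sqrt(311 + 25756) = sqrt(26067)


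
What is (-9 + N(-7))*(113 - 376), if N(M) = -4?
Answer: 3419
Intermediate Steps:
(-9 + N(-7))*(113 - 376) = (-9 - 4)*(113 - 376) = -13*(-263) = 3419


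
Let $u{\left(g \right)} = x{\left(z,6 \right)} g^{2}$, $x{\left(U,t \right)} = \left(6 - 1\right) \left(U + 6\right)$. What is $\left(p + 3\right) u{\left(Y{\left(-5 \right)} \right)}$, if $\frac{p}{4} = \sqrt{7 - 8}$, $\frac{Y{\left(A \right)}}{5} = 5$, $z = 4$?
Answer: $93750 + 125000 i \approx 93750.0 + 1.25 \cdot 10^{5} i$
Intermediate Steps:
$Y{\left(A \right)} = 25$ ($Y{\left(A \right)} = 5 \cdot 5 = 25$)
$x{\left(U,t \right)} = 30 + 5 U$ ($x{\left(U,t \right)} = 5 \left(6 + U\right) = 30 + 5 U$)
$p = 4 i$ ($p = 4 \sqrt{7 - 8} = 4 \sqrt{-1} = 4 i \approx 4.0 i$)
$u{\left(g \right)} = 50 g^{2}$ ($u{\left(g \right)} = \left(30 + 5 \cdot 4\right) g^{2} = \left(30 + 20\right) g^{2} = 50 g^{2}$)
$\left(p + 3\right) u{\left(Y{\left(-5 \right)} \right)} = \left(4 i + 3\right) 50 \cdot 25^{2} = \left(3 + 4 i\right) 50 \cdot 625 = \left(3 + 4 i\right) 31250 = 93750 + 125000 i$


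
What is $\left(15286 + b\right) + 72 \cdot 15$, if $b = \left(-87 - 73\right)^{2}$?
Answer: $41966$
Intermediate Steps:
$b = 25600$ ($b = \left(-160\right)^{2} = 25600$)
$\left(15286 + b\right) + 72 \cdot 15 = \left(15286 + 25600\right) + 72 \cdot 15 = 40886 + 1080 = 41966$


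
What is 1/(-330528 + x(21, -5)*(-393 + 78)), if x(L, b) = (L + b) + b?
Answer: -1/333993 ≈ -2.9941e-6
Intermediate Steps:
x(L, b) = L + 2*b
1/(-330528 + x(21, -5)*(-393 + 78)) = 1/(-330528 + (21 + 2*(-5))*(-393 + 78)) = 1/(-330528 + (21 - 10)*(-315)) = 1/(-330528 + 11*(-315)) = 1/(-330528 - 3465) = 1/(-333993) = -1/333993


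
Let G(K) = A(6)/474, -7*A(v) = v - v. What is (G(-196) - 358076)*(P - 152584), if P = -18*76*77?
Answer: 92354961920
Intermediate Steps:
A(v) = 0 (A(v) = -(v - v)/7 = -⅐*0 = 0)
G(K) = 0 (G(K) = 0/474 = 0*(1/474) = 0)
P = -105336 (P = -1368*77 = -105336)
(G(-196) - 358076)*(P - 152584) = (0 - 358076)*(-105336 - 152584) = -358076*(-257920) = 92354961920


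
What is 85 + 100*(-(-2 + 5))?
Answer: -215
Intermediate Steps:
85 + 100*(-(-2 + 5)) = 85 + 100*(-1*3) = 85 + 100*(-3) = 85 - 300 = -215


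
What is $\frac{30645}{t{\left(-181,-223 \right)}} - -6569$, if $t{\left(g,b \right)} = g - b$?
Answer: $\frac{102181}{14} \approx 7298.6$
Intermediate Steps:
$\frac{30645}{t{\left(-181,-223 \right)}} - -6569 = \frac{30645}{-181 - -223} - -6569 = \frac{30645}{-181 + 223} + 6569 = \frac{30645}{42} + 6569 = 30645 \cdot \frac{1}{42} + 6569 = \frac{10215}{14} + 6569 = \frac{102181}{14}$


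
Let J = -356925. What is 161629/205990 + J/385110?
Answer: -187967276/1322146815 ≈ -0.14217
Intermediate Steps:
161629/205990 + J/385110 = 161629/205990 - 356925/385110 = 161629*(1/205990) - 356925*1/385110 = 161629/205990 - 23795/25674 = -187967276/1322146815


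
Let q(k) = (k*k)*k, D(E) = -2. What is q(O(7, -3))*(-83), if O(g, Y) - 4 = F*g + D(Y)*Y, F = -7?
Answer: 4923477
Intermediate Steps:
O(g, Y) = 4 - 7*g - 2*Y (O(g, Y) = 4 + (-7*g - 2*Y) = 4 - 7*g - 2*Y)
q(k) = k³ (q(k) = k²*k = k³)
q(O(7, -3))*(-83) = (4 - 7*7 - 2*(-3))³*(-83) = (4 - 49 + 6)³*(-83) = (-39)³*(-83) = -59319*(-83) = 4923477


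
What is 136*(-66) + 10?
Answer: -8966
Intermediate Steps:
136*(-66) + 10 = -8976 + 10 = -8966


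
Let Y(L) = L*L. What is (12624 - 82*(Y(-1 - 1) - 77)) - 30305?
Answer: -11695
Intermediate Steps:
Y(L) = L²
(12624 - 82*(Y(-1 - 1) - 77)) - 30305 = (12624 - 82*((-1 - 1)² - 77)) - 30305 = (12624 - 82*((-2)² - 77)) - 30305 = (12624 - 82*(4 - 77)) - 30305 = (12624 - 82*(-73)) - 30305 = (12624 + 5986) - 30305 = 18610 - 30305 = -11695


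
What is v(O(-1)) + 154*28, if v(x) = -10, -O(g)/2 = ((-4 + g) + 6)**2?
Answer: 4302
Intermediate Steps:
O(g) = -2*(2 + g)**2 (O(g) = -2*((-4 + g) + 6)**2 = -2*(2 + g)**2)
v(O(-1)) + 154*28 = -10 + 154*28 = -10 + 4312 = 4302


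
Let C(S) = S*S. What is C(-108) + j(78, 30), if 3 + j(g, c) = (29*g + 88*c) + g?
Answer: 16641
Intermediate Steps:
j(g, c) = -3 + 30*g + 88*c (j(g, c) = -3 + ((29*g + 88*c) + g) = -3 + (30*g + 88*c) = -3 + 30*g + 88*c)
C(S) = S²
C(-108) + j(78, 30) = (-108)² + (-3 + 30*78 + 88*30) = 11664 + (-3 + 2340 + 2640) = 11664 + 4977 = 16641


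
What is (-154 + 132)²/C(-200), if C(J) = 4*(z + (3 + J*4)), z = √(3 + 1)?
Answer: -121/795 ≈ -0.15220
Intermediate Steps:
z = 2 (z = √4 = 2)
C(J) = 20 + 16*J (C(J) = 4*(2 + (3 + J*4)) = 4*(2 + (3 + 4*J)) = 4*(5 + 4*J) = 20 + 16*J)
(-154 + 132)²/C(-200) = (-154 + 132)²/(20 + 16*(-200)) = (-22)²/(20 - 3200) = 484/(-3180) = 484*(-1/3180) = -121/795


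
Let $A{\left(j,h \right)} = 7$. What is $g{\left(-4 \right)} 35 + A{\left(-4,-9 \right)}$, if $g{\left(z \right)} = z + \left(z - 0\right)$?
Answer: $-273$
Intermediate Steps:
$g{\left(z \right)} = 2 z$ ($g{\left(z \right)} = z + \left(z + 0\right) = z + z = 2 z$)
$g{\left(-4 \right)} 35 + A{\left(-4,-9 \right)} = 2 \left(-4\right) 35 + 7 = \left(-8\right) 35 + 7 = -280 + 7 = -273$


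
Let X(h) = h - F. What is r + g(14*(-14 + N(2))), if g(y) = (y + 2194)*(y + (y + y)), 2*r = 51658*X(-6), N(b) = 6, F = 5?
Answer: -983671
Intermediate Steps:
X(h) = -5 + h (X(h) = h - 1*5 = h - 5 = -5 + h)
r = -284119 (r = (51658*(-5 - 6))/2 = (51658*(-11))/2 = (½)*(-568238) = -284119)
g(y) = 3*y*(2194 + y) (g(y) = (2194 + y)*(y + 2*y) = (2194 + y)*(3*y) = 3*y*(2194 + y))
r + g(14*(-14 + N(2))) = -284119 + 3*(14*(-14 + 6))*(2194 + 14*(-14 + 6)) = -284119 + 3*(14*(-8))*(2194 + 14*(-8)) = -284119 + 3*(-112)*(2194 - 112) = -284119 + 3*(-112)*2082 = -284119 - 699552 = -983671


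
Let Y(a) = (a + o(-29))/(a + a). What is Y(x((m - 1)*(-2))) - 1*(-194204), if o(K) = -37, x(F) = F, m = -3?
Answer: 3107235/16 ≈ 1.9420e+5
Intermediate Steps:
Y(a) = (-37 + a)/(2*a) (Y(a) = (a - 37)/(a + a) = (-37 + a)/((2*a)) = (-37 + a)*(1/(2*a)) = (-37 + a)/(2*a))
Y(x((m - 1)*(-2))) - 1*(-194204) = (-37 + (-3 - 1)*(-2))/(2*(((-3 - 1)*(-2)))) - 1*(-194204) = (-37 - 4*(-2))/(2*((-4*(-2)))) + 194204 = (1/2)*(-37 + 8)/8 + 194204 = (1/2)*(1/8)*(-29) + 194204 = -29/16 + 194204 = 3107235/16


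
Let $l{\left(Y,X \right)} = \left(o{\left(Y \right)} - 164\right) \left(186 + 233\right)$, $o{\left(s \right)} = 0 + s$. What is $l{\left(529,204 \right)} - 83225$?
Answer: $69710$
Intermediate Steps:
$o{\left(s \right)} = s$
$l{\left(Y,X \right)} = -68716 + 419 Y$ ($l{\left(Y,X \right)} = \left(Y - 164\right) \left(186 + 233\right) = \left(-164 + Y\right) 419 = -68716 + 419 Y$)
$l{\left(529,204 \right)} - 83225 = \left(-68716 + 419 \cdot 529\right) - 83225 = \left(-68716 + 221651\right) - 83225 = 152935 - 83225 = 69710$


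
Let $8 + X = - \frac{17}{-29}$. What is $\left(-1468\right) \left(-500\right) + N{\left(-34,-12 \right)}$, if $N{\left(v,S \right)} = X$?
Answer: $\frac{21285785}{29} \approx 7.3399 \cdot 10^{5}$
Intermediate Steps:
$X = - \frac{215}{29}$ ($X = -8 - \frac{17}{-29} = -8 - - \frac{17}{29} = -8 + \frac{17}{29} = - \frac{215}{29} \approx -7.4138$)
$N{\left(v,S \right)} = - \frac{215}{29}$
$\left(-1468\right) \left(-500\right) + N{\left(-34,-12 \right)} = \left(-1468\right) \left(-500\right) - \frac{215}{29} = 734000 - \frac{215}{29} = \frac{21285785}{29}$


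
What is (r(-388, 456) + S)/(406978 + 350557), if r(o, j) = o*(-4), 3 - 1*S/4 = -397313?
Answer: 1590816/757535 ≈ 2.1000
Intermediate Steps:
S = 1589264 (S = 12 - 4*(-397313) = 12 + 1589252 = 1589264)
r(o, j) = -4*o
(r(-388, 456) + S)/(406978 + 350557) = (-4*(-388) + 1589264)/(406978 + 350557) = (1552 + 1589264)/757535 = 1590816*(1/757535) = 1590816/757535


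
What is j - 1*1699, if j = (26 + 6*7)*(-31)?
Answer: -3807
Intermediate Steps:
j = -2108 (j = (26 + 42)*(-31) = 68*(-31) = -2108)
j - 1*1699 = -2108 - 1*1699 = -2108 - 1699 = -3807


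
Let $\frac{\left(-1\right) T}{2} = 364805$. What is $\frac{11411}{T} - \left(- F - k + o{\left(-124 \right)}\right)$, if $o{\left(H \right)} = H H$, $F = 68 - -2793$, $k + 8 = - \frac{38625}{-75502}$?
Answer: $- \frac{24636691408719}{1967393365} \approx -12523.0$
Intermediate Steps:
$T = -729610$ ($T = \left(-2\right) 364805 = -729610$)
$k = - \frac{565391}{75502}$ ($k = -8 - \frac{38625}{-75502} = -8 - - \frac{38625}{75502} = -8 + \frac{38625}{75502} = - \frac{565391}{75502} \approx -7.4884$)
$F = 2861$ ($F = 68 + 2793 = 2861$)
$o{\left(H \right)} = H^{2}$
$\frac{11411}{T} - \left(- F - k + o{\left(-124 \right)}\right) = \frac{11411}{-729610} + \left(\left(2861 - \frac{565391}{75502}\right) - \left(-124\right)^{2}\right) = 11411 \left(- \frac{1}{729610}\right) + \left(\frac{215445831}{75502} - 15376\right) = - \frac{11411}{729610} + \left(\frac{215445831}{75502} - 15376\right) = - \frac{11411}{729610} - \frac{945472921}{75502} = - \frac{24636691408719}{1967393365}$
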